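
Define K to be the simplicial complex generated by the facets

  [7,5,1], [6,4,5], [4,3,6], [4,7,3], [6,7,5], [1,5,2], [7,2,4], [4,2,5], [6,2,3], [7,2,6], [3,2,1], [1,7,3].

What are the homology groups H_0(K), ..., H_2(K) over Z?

H_0 = Z,  H_1 = Z/2Z,  H_2 = 0.

Take the total order 1 < 2 < 3 < 4 < 5 < 6 < 7 on the vertex set. Then K (dimension 2) consists of the simplices:

  0-simplices (7): [1], [2], [3], [4], [5], [6], [7]
  1-simplices (18): [1,2], [1,3], [1,5], [1,7], [2,3], [2,4], [2,5], [2,6], [2,7], [3,4], [3,6], [3,7], [4,5], [4,6], [4,7], [5,6], [5,7], [6,7]
  2-simplices (12): [1,2,3], [1,2,5], [1,3,7], [1,5,7], [2,3,6], [2,4,5], [2,4,7], [2,6,7], [3,4,6], [3,4,7], [4,5,6], [5,6,7]

so the chain groups are C_0 ≅ Z^7, C_1 ≅ Z^18, C_2 ≅ Z^12.

Boundary ∂_1: C_1 → C_0 maps an edge to its endpoints' difference, ∂[p,q] = q − p. For instance
  ∂[5,7] = [7] − [5].
The resulting 7×18 matrix has rank 6, and its Smith normal form has invariant factors (1,1,1,1,1,1).

∂_2: C_2 → C_1 maps a triangle to the signed sum of its edges. For instance
  ∂[3,4,6] = [4,6] − [3,6] + [3,4],
  ∂[1,2,5] = [2,5] − [1,5] + [1,2].
As a 18×12 matrix over Z this has rank 12, with invariant factors (1,1,1,1,1,1,1,1,1,1,1,2).

Computing H_k = (kernel of ∂_k) / (image of ∂_{k+1}):

  H_0: rank C_0 − rank ∂_1 = 7 − 6 = 1, and the invariant factors of ∂_1 are all 1, so H_0 ≅ Z.
  H_1: rank ker ∂_1 − rank ∂_2 = (18 − 6) − 12 = 0, and ∂_2 has invariant factor 2 > 1, so H_1 ≅ Z/2Z.
  H_2: rank ker ∂_2 − rank ∂_3 = (12 − 12) − 0 = 0, and there is no ∂_3, so H_2 ≅ 0.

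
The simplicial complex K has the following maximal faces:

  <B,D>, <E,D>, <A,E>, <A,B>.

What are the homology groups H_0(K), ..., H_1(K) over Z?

H_0 ≅ Z,  H_1 ≅ Z.

Take the total order A < B < D < E on the vertex set. Then K (dimension 1) consists of the simplices:

  0-simplices (4): A, B, D, E
  1-simplices (4): AB, AE, BD, DE

giving chain groups C_0 ≅ Z^4, C_1 ≅ Z^4.

The boundary map ∂_1: C_1 → C_0 sends each edge [p,q] (with p < q) to q − p. For instance
  ∂BD = D − B.
This gives a 4×4 integer matrix of rank 3; reducing to Smith normal form yields diagonal entries (1,1,1).

Computing H_k = (kernel of ∂_k) / (image of ∂_{k+1}):

  H_0: rank C_0 − rank ∂_1 = 4 − 3 = 1, and the invariant factors of ∂_1 are all 1, so H_0 ≅ Z.
  H_1: rank ker ∂_1 − rank ∂_2 = (4 − 3) − 0 = 1, and there is no ∂_2, so H_1 ≅ Z.

As a check, the Euler characteristic is 4 − 4 = 0, which agrees with 1 − 1 = 0.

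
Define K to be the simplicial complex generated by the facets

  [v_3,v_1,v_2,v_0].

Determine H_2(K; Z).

H_2 ≅ 0.

We work with the vertex ordering v_0 < v_1 < v_2 < v_3. The simplices of K, each written with vertices in increasing order, are:

  0-simplices (4): [v_0], [v_1], [v_2], [v_3]
  1-simplices (6): [v_0,v_1], [v_0,v_2], [v_0,v_3], [v_1,v_2], [v_1,v_3], [v_2,v_3]
  2-simplices (4): [v_0,v_1,v_2], [v_0,v_1,v_3], [v_0,v_2,v_3], [v_1,v_2,v_3]
  3-simplices (1): [v_0,v_1,v_2,v_3]

so the chain groups are C_0 ≅ Z^4, C_1 ≅ Z^6, C_2 ≅ Z^4, C_3 ≅ Z^1.

The boundary map ∂_1: C_1 → C_0 is given by ∂[p,q] = [q] − [p]. For instance
  ∂[v_0,v_3] = [v_3] − [v_0].
As a 4×6 matrix over Z this has rank 3, with invariant factors (1,1,1).

Boundary ∂_2: C_2 → C_1 maps a triangle to the signed sum of its edges. For instance
  ∂[v_0,v_1,v_3] = [v_1,v_3] − [v_0,v_3] + [v_0,v_1],
  ∂[v_0,v_1,v_2] = [v_1,v_2] − [v_0,v_2] + [v_0,v_1].
This gives a 6×4 integer matrix of rank 3; reducing to Smith normal form yields diagonal entries (1,1,1).

The boundary map ∂_3: C_3 → C_2 sends each 3-simplex σ to the alternating sum Σ_i (−1)^i (σ with its i-th vertex removed). For instance
  ∂[v_0,v_1,v_2,v_3] = [v_1,v_2,v_3] − [v_0,v_2,v_3] + [v_0,v_1,v_3] − [v_0,v_1,v_2].
The resulting 4×1 matrix has rank 1, and its Smith normal form has invariant factors (1).

Reading off H_k = ker ∂_k / im ∂_{k+1}:

  H_2: rank ker ∂_2 − rank ∂_3 = (4 − 3) − 1 = 0, and the invariant factors of ∂_3 are all 1, so H_2 = 0.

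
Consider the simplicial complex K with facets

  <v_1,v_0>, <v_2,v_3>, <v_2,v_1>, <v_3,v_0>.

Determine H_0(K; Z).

K has 4 vertices, 4 edges.
rank ∂_0 = 0, rank ∂_1 = 3 ⇒ b_0 = 4 − 0 − 3 = 1; all invariant factors of ∂_1 are 1 so no torsion. So H_0 ≅ Z.

H_0 ≅ Z.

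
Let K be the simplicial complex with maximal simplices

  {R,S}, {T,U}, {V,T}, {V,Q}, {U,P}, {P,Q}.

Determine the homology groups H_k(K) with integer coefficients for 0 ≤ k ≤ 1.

H_0 = Z^2,  H_1 = Z.

Order the vertices as P < Q < R < S < T < U < V. Listing each simplex with vertices in this order, K has dimension 1 with simplices:

  0-simplices (7): P, Q, R, S, T, U, V
  1-simplices (6): PQ, PU, QV, RS, TU, TV

giving chain groups C_0 ≅ Z^7, C_1 ≅ Z^6.

The boundary map ∂_1: C_1 → C_0 is given by ∂[p,q] = [q] − [p]. For instance
  ∂QV = V − Q.
As a 7×6 matrix over Z this has rank 5, with invariant factors (1,1,1,1,1).

Now H_k = ker ∂_k / im ∂_{k+1}, so:

  H_0: rank C_0 − rank ∂_1 = 7 − 5 = 2, and the invariant factors of ∂_1 are all 1, so H_0 = Z^2.
  H_1: rank ker ∂_1 − rank ∂_2 = (6 − 5) − 0 = 1, and there is no ∂_2, so H_1 = Z.

(K is a triangulation of the disjoint union of the circle S^1 and the 1-simplex.)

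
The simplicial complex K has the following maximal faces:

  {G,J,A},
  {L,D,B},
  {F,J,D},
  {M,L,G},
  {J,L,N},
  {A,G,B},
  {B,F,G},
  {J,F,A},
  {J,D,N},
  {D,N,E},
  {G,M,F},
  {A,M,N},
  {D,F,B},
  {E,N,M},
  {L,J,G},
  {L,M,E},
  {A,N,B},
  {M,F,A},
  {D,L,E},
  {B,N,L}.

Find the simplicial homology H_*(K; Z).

We work with the vertex ordering A < B < D < E < F < G < J < L < M < N. The simplices of K, each written with vertices in increasing order, are:

  0-simplices (10): A, B, D, E, F, G, J, L, M, N
  1-simplices (30): AB, AF, AG, AJ, AM, AN, BD, BF, BG, BL, BN, DE, DF, DJ, DL, DN, EL, EM, EN, FG, FJ, FM, GJ, GL, GM, JL, JN, LM, LN, MN
  2-simplices (20): ABG, ABN, AFJ, AFM, AGJ, AMN, BDF, BDL, BFG, BLN, DEL, DEN, DFJ, DJN, ELM, EMN, FGM, GJL, GLM, JLN

so the chain groups are C_0 ≅ Z^10, C_1 ≅ Z^30, C_2 ≅ Z^20.

The boundary map ∂_1: C_1 → C_0 maps an edge to its endpoints' difference, ∂[p,q] = q − p.
The 10×30 boundary matrix has rank 9 and Smith normal form diag(1,1,1,1,1,1,1,1,1).

The boundary map ∂_2: C_2 → C_1 maps a triangle to the signed sum of its edges. For instance
  ∂AGJ = GJ − AJ + AG,
  ∂ABN = BN − AN + AB.
As a 30×20 matrix over Z this has rank 20, with invariant factors (1,1,1,1,1,1,1,1,1,1,1,1,1,1,1,1,1,1,1,2).

From H_k ≅ ker(∂_k) / im(∂_{k+1}) we obtain:

  H_0: rank C_0 − rank ∂_1 = 10 − 9 = 1, and the invariant factors of ∂_1 are all 1, so H_0 ≅ Z.
  H_1: rank ker ∂_1 − rank ∂_2 = (30 − 9) − 20 = 1, and ∂_2 has invariant factor 2 > 1, so H_1 ≅ Z ⊕ Z/2Z.
  H_2: rank ker ∂_2 − rank ∂_3 = (20 − 20) − 0 = 0, and there is no ∂_3, so H_2 ≅ 0.

H_0 ≅ Z,  H_1 ≅ Z ⊕ Z/2Z,  H_2 = 0.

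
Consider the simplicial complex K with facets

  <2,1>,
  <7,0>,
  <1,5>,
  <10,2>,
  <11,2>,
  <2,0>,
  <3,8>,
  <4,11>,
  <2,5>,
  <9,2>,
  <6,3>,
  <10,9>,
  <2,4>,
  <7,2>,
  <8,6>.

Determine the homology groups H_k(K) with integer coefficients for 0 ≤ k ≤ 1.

H_0 ≅ Z^2,  H_1 ≅ Z^5.

Take the total order 0 < 1 < 2 < 3 < 4 < 5 < 6 < 7 < 8 < 9 < 10 < 11 on the vertex set. Then K (dimension 1) consists of the simplices:

  0-simplices (12): [0], [1], [2], [3], [4], [5], [6], [7], [8], [9], [10], [11]
  1-simplices (15): [0,2], [0,7], [1,2], [1,5], [2,4], [2,5], [2,7], [2,9], [2,10], [2,11], [3,6], [3,8], [4,11], [6,8], [9,10]

Hence C_0 ≅ Z^12, C_1 ≅ Z^15.

The boundary map ∂_1: C_1 → C_0 sends each edge [p,q] (with p < q) to q − p.
As a 12×15 matrix over Z this has rank 10, with invariant factors (1,1,1,1,1,1,1,1,1,1).

From H_k ≅ ker(∂_k) / im(∂_{k+1}) we obtain:

  H_0: rank C_0 − rank ∂_1 = 12 − 10 = 2, and the invariant factors of ∂_1 are all 1, so H_0 ≅ Z^2.
  H_1: rank ker ∂_1 − rank ∂_2 = (15 − 10) − 0 = 5, and there is no ∂_2, so H_1 ≅ Z^5.

As a check, the Euler characteristic is 12 − 15 = -3, which agrees with 2 − 5 = -3.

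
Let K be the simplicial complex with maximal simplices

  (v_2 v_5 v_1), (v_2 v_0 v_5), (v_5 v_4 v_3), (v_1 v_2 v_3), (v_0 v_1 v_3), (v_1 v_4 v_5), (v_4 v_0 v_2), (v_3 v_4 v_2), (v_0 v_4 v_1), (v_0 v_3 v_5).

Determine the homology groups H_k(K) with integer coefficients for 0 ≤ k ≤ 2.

Take the total order v_0 < v_1 < v_2 < v_3 < v_4 < v_5 on the vertex set. Then K (dimension 2) consists of the simplices:

  0-simplices (6): [v_0], [v_1], [v_2], [v_3], [v_4], [v_5]
  1-simplices (15): (15 of them)
  2-simplices (10): [v_0,v_1,v_3], [v_0,v_1,v_4], [v_0,v_2,v_4], [v_0,v_2,v_5], [v_0,v_3,v_5], [v_1,v_2,v_3], [v_1,v_2,v_5], [v_1,v_4,v_5], [v_2,v_3,v_4], [v_3,v_4,v_5]

so the chain groups are C_0 ≅ Z^6, C_1 ≅ Z^15, C_2 ≅ Z^10.

Boundary ∂_1: C_1 → C_0 is given by ∂[p,q] = [q] − [p]. For instance
  ∂[v_2,v_4] = [v_4] − [v_2].
The resulting 6×15 matrix has rank 5, and its Smith normal form has invariant factors (1,1,1,1,1).

Boundary ∂_2: C_2 → C_1 maps a triangle to the signed sum of its edges. For instance
  ∂[v_2,v_3,v_4] = [v_3,v_4] − [v_2,v_4] + [v_2,v_3],
  ∂[v_0,v_1,v_3] = [v_1,v_3] − [v_0,v_3] + [v_0,v_1].
As a 15×10 matrix over Z this has rank 10, with invariant factors (1,1,1,1,1,1,1,1,1,2).

Now H_k = ker ∂_k / im ∂_{k+1}, so:

  H_0: rank C_0 − rank ∂_1 = 6 − 5 = 1, and the invariant factors of ∂_1 are all 1, so H_0 = Z.
  H_1: rank ker ∂_1 − rank ∂_2 = (15 − 5) − 10 = 0, and ∂_2 has invariant factor 2 > 1, so H_1 = Z/2.
  H_2: rank ker ∂_2 − rank ∂_3 = (10 − 10) − 0 = 0, and there is no ∂_3, so H_2 = 0.

As a check, the Euler characteristic is 6 − 15 + 10 = 1, which agrees with 1 − 0 + 0 = 1.

H_0 = Z,  H_1 = Z/2,  H_2 = 0.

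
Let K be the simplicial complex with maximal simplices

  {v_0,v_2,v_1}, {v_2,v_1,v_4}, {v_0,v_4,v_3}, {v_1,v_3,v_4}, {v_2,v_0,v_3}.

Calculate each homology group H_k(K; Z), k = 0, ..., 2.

H_0 ≅ Z,  H_1 ≅ Z,  H_2 = 0.

Fix the vertex order v_0 < v_1 < v_2 < v_3 < v_4 and write every simplex with vertices in increasing order. Then dim K = 2 and the simplices of K are:

  0-simplices (5): [v_0], [v_1], [v_2], [v_3], [v_4]
  1-simplices (10): [v_0,v_1], [v_0,v_2], [v_0,v_3], [v_0,v_4], [v_1,v_2], [v_1,v_3], [v_1,v_4], [v_2,v_3], [v_2,v_4], [v_3,v_4]
  2-simplices (5): [v_0,v_1,v_2], [v_0,v_2,v_3], [v_0,v_3,v_4], [v_1,v_2,v_4], [v_1,v_3,v_4]

so the chain groups are C_0 ≅ Z^5, C_1 ≅ Z^10, C_2 ≅ Z^5.

The boundary map ∂_1: C_1 → C_0 sends each edge [p,q] (with p < q) to q − p.
The 5×10 boundary matrix has rank 4 and Smith normal form diag(1,1,1,1).

Boundary ∂_2: C_2 → C_1 acts by ∂[p,q,r] = [q,r] − [p,r] + [p,q]. For instance
  ∂[v_0,v_3,v_4] = [v_3,v_4] − [v_0,v_4] + [v_0,v_3],
  ∂[v_0,v_1,v_2] = [v_1,v_2] − [v_0,v_2] + [v_0,v_1].
The 10×5 boundary matrix has rank 5 and Smith normal form diag(1,1,1,1,1).

From H_k ≅ ker(∂_k) / im(∂_{k+1}) we obtain:

  H_0: rank C_0 − rank ∂_1 = 5 − 4 = 1, and the invariant factors of ∂_1 are all 1, so H_0 = Z.
  H_1: rank ker ∂_1 − rank ∂_2 = (10 − 4) − 5 = 1, and the invariant factors of ∂_2 are all 1, so H_1 = Z.
  H_2: rank ker ∂_2 − rank ∂_3 = (5 − 5) − 0 = 0, and there is no ∂_3, so H_2 = 0.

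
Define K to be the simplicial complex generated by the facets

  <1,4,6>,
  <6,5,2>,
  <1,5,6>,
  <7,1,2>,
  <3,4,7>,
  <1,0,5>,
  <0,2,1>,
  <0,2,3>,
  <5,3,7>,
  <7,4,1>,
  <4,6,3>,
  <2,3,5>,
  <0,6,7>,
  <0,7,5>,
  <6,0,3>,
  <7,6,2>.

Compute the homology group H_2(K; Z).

H_2 ≅ Z.

K has 8 vertices, 24 edges, 16 triangles.
rank ∂_2 = 15, rank ∂_3 = 0 ⇒ b_2 = 16 − 15 − 0 = 1. So H_2 = Z.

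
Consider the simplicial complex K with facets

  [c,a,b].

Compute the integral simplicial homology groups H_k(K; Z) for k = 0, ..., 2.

We work with the vertex ordering a < b < c. The simplices of K, each written with vertices in increasing order, are:

  0-simplices (3): a, b, c
  1-simplices (3): ab, ac, bc
  2-simplices (1): abc

so the chain groups are C_0 ≅ Z^3, C_1 ≅ Z^3, C_2 ≅ Z^1.

∂_1: C_1 → C_0 is given by ∂[p,q] = [q] − [p]. For instance
  ∂ac = c − a.
The resulting 3×3 matrix has rank 2, and its Smith normal form has invariant factors (1,1).

∂_2: C_2 → C_1 sends each 2-simplex [p,q,r] to [q,r] − [p,r] + [p,q]. For instance
  ∂abc = bc − ac + ab.
This gives a 3×1 integer matrix of rank 1; reducing to Smith normal form yields diagonal entries (1).

Now H_k = ker ∂_k / im ∂_{k+1}, so:

  H_0: rank C_0 − rank ∂_1 = 3 − 2 = 1, and the invariant factors of ∂_1 are all 1, so H_0 ≅ Z.
  H_1: rank ker ∂_1 − rank ∂_2 = (3 − 2) − 1 = 0, and the invariant factors of ∂_2 are all 1, so H_1 ≅ 0.
  H_2: rank ker ∂_2 − rank ∂_3 = (1 − 1) − 0 = 0, and there is no ∂_3, so H_2 ≅ 0.

H_0 = Z,  H_1 = 0,  H_2 = 0.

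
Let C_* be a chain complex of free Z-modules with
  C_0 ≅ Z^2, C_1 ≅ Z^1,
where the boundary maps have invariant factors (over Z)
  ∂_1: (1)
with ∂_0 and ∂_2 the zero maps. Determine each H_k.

H_0: b_0 = 2 − 0 − 1 = 1; torsion from ∂_1 factors > 1: none. So H_0 ≅ Z.
H_1: b_1 = 1 − 1 − 0 = 0; torsion from ∂_2 factors > 1: none. So H_1 ≅ 0.

H_0 ≅ Z,  H_1 = 0.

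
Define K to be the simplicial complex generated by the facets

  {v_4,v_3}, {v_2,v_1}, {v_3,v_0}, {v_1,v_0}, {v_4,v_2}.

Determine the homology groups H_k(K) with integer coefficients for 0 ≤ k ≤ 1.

H_0 = Z,  H_1 = Z.

Take the total order v_0 < v_1 < v_2 < v_3 < v_4 on the vertex set. Then K (dimension 1) consists of the simplices:

  0-simplices (5): [v_0], [v_1], [v_2], [v_3], [v_4]
  1-simplices (5): [v_0,v_1], [v_0,v_3], [v_1,v_2], [v_2,v_4], [v_3,v_4]

Hence C_0 ≅ Z^5, C_1 ≅ Z^5.

∂_1: C_1 → C_0 maps an edge to its endpoints' difference, ∂[p,q] = q − p. For instance
  ∂[v_2,v_4] = [v_4] − [v_2].
The resulting 5×5 matrix has rank 4, and its Smith normal form has invariant factors (1,1,1,1).

From H_k ≅ ker(∂_k) / im(∂_{k+1}) we obtain:

  H_0: rank C_0 − rank ∂_1 = 5 − 4 = 1, and the invariant factors of ∂_1 are all 1, so H_0 ≅ Z.
  H_1: rank ker ∂_1 − rank ∂_2 = (5 − 4) − 0 = 1, and there is no ∂_2, so H_1 ≅ Z.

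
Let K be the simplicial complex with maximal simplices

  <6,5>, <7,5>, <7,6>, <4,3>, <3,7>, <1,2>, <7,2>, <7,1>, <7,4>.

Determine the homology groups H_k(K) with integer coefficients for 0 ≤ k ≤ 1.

H_0 = Z,  H_1 = Z^3.

Order the vertices as 1 < 2 < 3 < 4 < 5 < 6 < 7. Listing each simplex with vertices in this order, K has dimension 1 with simplices:

  0-simplices (7): [1], [2], [3], [4], [5], [6], [7]
  1-simplices (9): [1,2], [1,7], [2,7], [3,4], [3,7], [4,7], [5,6], [5,7], [6,7]

giving chain groups C_0 ≅ Z^7, C_1 ≅ Z^9.

The boundary map ∂_1: C_1 → C_0 maps an edge to its endpoints' difference, ∂[p,q] = q − p. For instance
  ∂[1,7] = [7] − [1].
The 7×9 boundary matrix has rank 6 and Smith normal form diag(1,1,1,1,1,1).

Reading off H_k = ker ∂_k / im ∂_{k+1}:

  H_0: rank C_0 − rank ∂_1 = 7 − 6 = 1, and the invariant factors of ∂_1 are all 1, so H_0 = Z.
  H_1: rank ker ∂_1 − rank ∂_2 = (9 − 6) − 0 = 3, and there is no ∂_2, so H_1 = Z^3.

As a check, the Euler characteristic is 7 − 9 = -2, which agrees with 1 − 3 = -2.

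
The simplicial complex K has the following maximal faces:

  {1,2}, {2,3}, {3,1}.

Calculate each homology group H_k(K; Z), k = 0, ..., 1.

H_0 = Z,  H_1 = Z.

Fix the vertex order 1 < 2 < 3 and write every simplex with vertices in increasing order. Then dim K = 1 and the simplices of K are:

  0-simplices (3): [1], [2], [3]
  1-simplices (3): [1,2], [1,3], [2,3]

so the chain groups are C_0 ≅ Z^3, C_1 ≅ Z^3.

Boundary ∂_1: C_1 → C_0 maps an edge to its endpoints' difference, ∂[p,q] = q − p. For instance
  ∂[1,3] = [3] − [1].
This gives a 3×3 integer matrix of rank 2; reducing to Smith normal form yields diagonal entries (1,1).

Computing H_k = (kernel of ∂_k) / (image of ∂_{k+1}):

  H_0: rank C_0 − rank ∂_1 = 3 − 2 = 1, and the invariant factors of ∂_1 are all 1, so H_0 ≅ Z.
  H_1: rank ker ∂_1 − rank ∂_2 = (3 − 2) − 0 = 1, and there is no ∂_2, so H_1 ≅ Z.

As a check, the Euler characteristic is 3 − 3 = 0, which agrees with 1 − 1 = 0.
(K is a triangulation of the circle S^1.)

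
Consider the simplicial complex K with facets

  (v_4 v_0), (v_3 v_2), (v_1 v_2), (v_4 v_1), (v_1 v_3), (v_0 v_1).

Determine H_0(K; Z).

H_0 = Z.

Fix the vertex order v_0 < v_1 < v_2 < v_3 < v_4 and write every simplex with vertices in increasing order. Then dim K = 1 and the simplices of K are:

  0-simplices (5): [v_0], [v_1], [v_2], [v_3], [v_4]
  1-simplices (6): [v_0,v_1], [v_0,v_4], [v_1,v_2], [v_1,v_3], [v_1,v_4], [v_2,v_3]

Hence C_0 ≅ Z^5, C_1 ≅ Z^6.

Boundary ∂_1: C_1 → C_0 maps an edge to its endpoints' difference, ∂[p,q] = q − p. For instance
  ∂[v_1,v_3] = [v_3] − [v_1].
The 5×6 boundary matrix has rank 4 and Smith normal form diag(1,1,1,1).

Computing H_k = (kernel of ∂_k) / (image of ∂_{k+1}):

  H_0: rank C_0 − rank ∂_1 = 5 − 4 = 1, and the invariant factors of ∂_1 are all 1, so H_0 ≅ Z.

(K is a triangulation of a wedge of 2 circles.)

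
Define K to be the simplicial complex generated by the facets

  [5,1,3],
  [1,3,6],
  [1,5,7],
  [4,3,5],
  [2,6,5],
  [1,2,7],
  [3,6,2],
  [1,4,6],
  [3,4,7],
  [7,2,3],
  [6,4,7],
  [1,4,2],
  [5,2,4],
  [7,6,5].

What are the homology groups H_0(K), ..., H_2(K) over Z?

H_0 = Z,  H_1 = Z^2,  H_2 = Z.

K has 7 vertices, 21 edges, 14 triangles.
rank ∂_0 = 0, rank ∂_1 = 6 ⇒ b_0 = 7 − 0 − 6 = 1; all invariant factors of ∂_1 are 1 so no torsion. So H_0 ≅ Z.
rank ∂_1 = 6, rank ∂_2 = 13 ⇒ b_1 = 21 − 6 − 13 = 2; all invariant factors of ∂_2 are 1 so no torsion. So H_1 ≅ Z^2.
rank ∂_2 = 13, rank ∂_3 = 0 ⇒ b_2 = 14 − 13 − 0 = 1. So H_2 ≅ Z.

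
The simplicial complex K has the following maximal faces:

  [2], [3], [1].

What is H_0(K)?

We work with the vertex ordering 1 < 2 < 3. The simplices of K, each written with vertices in increasing order, are:

  0-simplices (3): [1], [2], [3]

Hence C_0 ≅ Z^3.

Now H_k = ker ∂_k / im ∂_{k+1}, so:

  H_0: rank C_0 − rank ∂_1 = 3 − 0 = 3, and there is no ∂_1, so H_0 = Z^3.

H_0 = Z^3.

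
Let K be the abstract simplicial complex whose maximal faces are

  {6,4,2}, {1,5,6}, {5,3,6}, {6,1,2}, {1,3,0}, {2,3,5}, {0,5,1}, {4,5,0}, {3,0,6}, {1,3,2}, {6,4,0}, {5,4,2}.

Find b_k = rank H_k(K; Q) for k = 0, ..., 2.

We work with the vertex ordering 0 < 1 < 2 < 3 < 4 < 5 < 6. The simplices of K, each written with vertices in increasing order, are:

  0-simplices (7): [0], [1], [2], [3], [4], [5], [6]
  1-simplices (18): [0,1], [0,3], [0,4], [0,5], [0,6], [1,2], [1,3], [1,5], [1,6], [2,3], [2,4], [2,5], [2,6], [3,5], [3,6], [4,5], [4,6], [5,6]
  2-simplices (12): [0,1,3], [0,1,5], [0,3,6], [0,4,5], [0,4,6], [1,2,3], [1,2,6], [1,5,6], [2,3,5], [2,4,5], [2,4,6], [3,5,6]

giving chain groups C_0 ≅ Z^7, C_1 ≅ Z^18, C_2 ≅ Z^12.

∂_1: C_1 → C_0 is given by ∂[p,q] = [q] − [p].
The 7×18 boundary matrix has rank 6 and Smith normal form diag(1,1,1,1,1,1).

Boundary ∂_2: C_2 → C_1 sends each 2-simplex [p,q,r] to [q,r] − [p,r] + [p,q]. For instance
  ∂[0,4,6] = [4,6] − [0,6] + [0,4],
  ∂[2,4,5] = [4,5] − [2,5] + [2,4].
The resulting 18×12 matrix has rank 12, and its Smith normal form has invariant factors (1,1,1,1,1,1,1,1,1,1,1,2).

Now H_k = ker ∂_k / im ∂_{k+1}, so:

  H_0: rank C_0 − rank ∂_1 = 7 − 6 = 1, and the invariant factors of ∂_1 are all 1, so H_0 ≅ Z.
  H_1: rank ker ∂_1 − rank ∂_2 = (18 − 6) − 12 = 0, and ∂_2 has invariant factor 2 > 1, so H_1 ≅ Z/2Z.
  H_2: rank ker ∂_2 − rank ∂_3 = (12 − 12) − 0 = 0, and there is no ∂_3, so H_2 ≅ 0.

As a check, the Euler characteristic is 7 − 18 + 12 = 1, which agrees with 1 − 0 + 0 = 1.

Hence the Betti numbers are b_0 = 1, b_1 = 0, b_2 = 0.

b_0 = 1, b_1 = 0, b_2 = 0.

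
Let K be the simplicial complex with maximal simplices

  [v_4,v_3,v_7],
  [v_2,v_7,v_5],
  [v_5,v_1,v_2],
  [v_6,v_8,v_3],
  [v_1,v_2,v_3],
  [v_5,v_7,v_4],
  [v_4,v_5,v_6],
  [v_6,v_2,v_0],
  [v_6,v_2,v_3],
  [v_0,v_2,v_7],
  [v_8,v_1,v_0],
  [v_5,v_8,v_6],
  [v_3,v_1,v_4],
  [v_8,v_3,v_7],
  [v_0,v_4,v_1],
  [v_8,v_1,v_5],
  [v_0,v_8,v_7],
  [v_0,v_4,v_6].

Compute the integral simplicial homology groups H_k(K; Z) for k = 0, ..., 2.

H_0 = Z,  H_1 = Z^2,  H_2 = Z.

We work with the vertex ordering v_0 < v_1 < v_2 < v_3 < v_4 < v_5 < v_6 < v_7 < v_8. The simplices of K, each written with vertices in increasing order, are:

  0-simplices (9): [v_0], [v_1], [v_2], [v_3], [v_4], [v_5], [v_6], [v_7], [v_8]
  1-simplices (27): (27 of them)
  2-simplices (18): (18 of them)

Hence C_0 ≅ Z^9, C_1 ≅ Z^27, C_2 ≅ Z^18.

∂_1: C_1 → C_0 is given by ∂[p,q] = [q] − [p].
As a 9×27 matrix over Z this has rank 8, with invariant factors (1,1,1,1,1,1,1,1).

Boundary ∂_2: C_2 → C_1 acts by ∂[p,q,r] = [q,r] − [p,r] + [p,q]. For instance
  ∂[v_0,v_4,v_6] = [v_4,v_6] − [v_0,v_6] + [v_0,v_4],
  ∂[v_0,v_7,v_8] = [v_7,v_8] − [v_0,v_8] + [v_0,v_7].
The 27×18 boundary matrix has rank 17 and Smith normal form diag(1,1,1,1,1,1,1,1,1,1,1,1,1,1,1,1,1).

Now H_k = ker ∂_k / im ∂_{k+1}, so:

  H_0: rank C_0 − rank ∂_1 = 9 − 8 = 1, and the invariant factors of ∂_1 are all 1, so H_0 = Z.
  H_1: rank ker ∂_1 − rank ∂_2 = (27 − 8) − 17 = 2, and the invariant factors of ∂_2 are all 1, so H_1 = Z^2.
  H_2: rank ker ∂_2 − rank ∂_3 = (18 − 17) − 0 = 1, and there is no ∂_3, so H_2 = Z.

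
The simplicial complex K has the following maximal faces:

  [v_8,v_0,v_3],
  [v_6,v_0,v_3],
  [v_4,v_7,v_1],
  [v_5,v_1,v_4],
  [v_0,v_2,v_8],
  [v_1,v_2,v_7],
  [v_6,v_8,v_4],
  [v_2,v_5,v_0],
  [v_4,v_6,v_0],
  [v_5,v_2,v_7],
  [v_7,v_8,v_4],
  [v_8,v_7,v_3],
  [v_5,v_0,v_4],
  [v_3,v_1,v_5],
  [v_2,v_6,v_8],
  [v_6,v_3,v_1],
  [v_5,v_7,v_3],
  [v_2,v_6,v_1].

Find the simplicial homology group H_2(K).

H_2 = 0.

We work with the vertex ordering v_0 < v_1 < v_2 < v_3 < v_4 < v_5 < v_6 < v_7 < v_8. The simplices of K, each written with vertices in increasing order, are:

  0-simplices (9): [v_0], [v_1], [v_2], [v_3], [v_4], [v_5], [v_6], [v_7], [v_8]
  1-simplices (27): (27 of them)
  2-simplices (18): (18 of them)

so the chain groups are C_0 ≅ Z^9, C_1 ≅ Z^27, C_2 ≅ Z^18.

∂_1: C_1 → C_0 sends each edge [p,q] (with p < q) to q − p.
This gives a 9×27 integer matrix of rank 8; reducing to Smith normal form yields diagonal entries (1,1,1,1,1,1,1,1).

The boundary map ∂_2: C_2 → C_1 maps a triangle to the signed sum of its edges. For instance
  ∂[v_3,v_7,v_8] = [v_7,v_8] − [v_3,v_8] + [v_3,v_7],
  ∂[v_4,v_6,v_8] = [v_6,v_8] − [v_4,v_8] + [v_4,v_6].
This gives a 27×18 integer matrix of rank 18; reducing to Smith normal form yields diagonal entries (1,1,1,1,1,1,1,1,1,1,1,1,1,1,1,1,1,2).

Reading off H_k = ker ∂_k / im ∂_{k+1}:

  H_2: rank ker ∂_2 − rank ∂_3 = (18 − 18) − 0 = 0, and there is no ∂_3, so H_2 ≅ 0.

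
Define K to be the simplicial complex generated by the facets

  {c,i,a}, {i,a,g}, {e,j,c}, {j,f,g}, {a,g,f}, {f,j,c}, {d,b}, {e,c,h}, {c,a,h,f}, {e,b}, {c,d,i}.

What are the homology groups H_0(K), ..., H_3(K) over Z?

Take the total order a < b < c < d < e < f < g < h < i < j on the vertex set. Then K (dimension 3) consists of the simplices:

  0-simplices (10): a, b, c, d, e, f, g, h, i, j
  1-simplices (21): ac, af, ag, ah, ai, bd, be, cd, ce, cf, ch, ci, cj, di, eh, ej, fg, fh, fj, gi, gj
  2-simplices (12): acf, ach, aci, afg, afh, agi, cdi, ceh, cej, cfh, cfj, fgj
  3-simplices (1): acfh

giving chain groups C_0 ≅ Z^10, C_1 ≅ Z^21, C_2 ≅ Z^12, C_3 ≅ Z^1.

Boundary ∂_1: C_1 → C_0 is given by ∂[p,q] = [q] − [p]. For instance
  ∂gj = j − g.
The resulting 10×21 matrix has rank 9, and its Smith normal form has invariant factors (1,1,1,1,1,1,1,1,1).

∂_2: C_2 → C_1 acts by ∂[p,q,r] = [q,r] − [p,r] + [p,q]. For instance
  ∂aci = ci − ai + ac,
  ∂ach = ch − ah + ac.
As a 21×12 matrix over Z this has rank 11, with invariant factors (1,1,1,1,1,1,1,1,1,1,1).

Boundary ∂_3: C_3 → C_2 sends each 3-simplex σ to the alternating sum Σ_i (−1)^i (σ with its i-th vertex removed). For instance
  ∂acfh = cfh − afh + ach − acf.
This gives a 12×1 integer matrix of rank 1; reducing to Smith normal form yields diagonal entries (1).

Computing H_k = (kernel of ∂_k) / (image of ∂_{k+1}):

  H_0: rank C_0 − rank ∂_1 = 10 − 9 = 1, and the invariant factors of ∂_1 are all 1, so H_0 = Z.
  H_1: rank ker ∂_1 − rank ∂_2 = (21 − 9) − 11 = 1, and the invariant factors of ∂_2 are all 1, so H_1 = Z.
  H_2: rank ker ∂_2 − rank ∂_3 = (12 − 11) − 1 = 0, and the invariant factors of ∂_3 are all 1, so H_2 = 0.
  H_3: rank ker ∂_3 − rank ∂_4 = (1 − 1) − 0 = 0, and there is no ∂_4, so H_3 = 0.

H_0 ≅ Z,  H_1 ≅ Z,  H_2 = 0,  H_3 = 0.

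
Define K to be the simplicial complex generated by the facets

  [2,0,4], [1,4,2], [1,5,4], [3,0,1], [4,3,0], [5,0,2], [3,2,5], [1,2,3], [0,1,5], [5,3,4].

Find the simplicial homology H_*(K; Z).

H_0 = Z,  H_1 = Z/2,  H_2 = 0.

Fix the vertex order 0 < 1 < 2 < 3 < 4 < 5 and write every simplex with vertices in increasing order. Then dim K = 2 and the simplices of K are:

  0-simplices (6): [0], [1], [2], [3], [4], [5]
  1-simplices (15): [0,1], [0,2], [0,3], [0,4], [0,5], [1,2], [1,3], [1,4], [1,5], [2,3], [2,4], [2,5], [3,4], [3,5], [4,5]
  2-simplices (10): [0,1,3], [0,1,5], [0,2,4], [0,2,5], [0,3,4], [1,2,3], [1,2,4], [1,4,5], [2,3,5], [3,4,5]

Hence C_0 ≅ Z^6, C_1 ≅ Z^15, C_2 ≅ Z^10.

The boundary map ∂_1: C_1 → C_0 maps an edge to its endpoints' difference, ∂[p,q] = q − p. For instance
  ∂[1,2] = [2] − [1].
The resulting 6×15 matrix has rank 5, and its Smith normal form has invariant factors (1,1,1,1,1).

The boundary map ∂_2: C_2 → C_1 acts by ∂[p,q,r] = [q,r] − [p,r] + [p,q]. For instance
  ∂[0,1,3] = [1,3] − [0,3] + [0,1],
  ∂[0,1,5] = [1,5] − [0,5] + [0,1].
As a 15×10 matrix over Z this has rank 10, with invariant factors (1,1,1,1,1,1,1,1,1,2).

From H_k ≅ ker(∂_k) / im(∂_{k+1}) we obtain:

  H_0: rank C_0 − rank ∂_1 = 6 − 5 = 1, and the invariant factors of ∂_1 are all 1, so H_0 = Z.
  H_1: rank ker ∂_1 − rank ∂_2 = (15 − 5) − 10 = 0, and ∂_2 has invariant factor 2 > 1, so H_1 = Z/2.
  H_2: rank ker ∂_2 − rank ∂_3 = (10 − 10) − 0 = 0, and there is no ∂_3, so H_2 = 0.

(K is a triangulation of the real projective plane RP^2.)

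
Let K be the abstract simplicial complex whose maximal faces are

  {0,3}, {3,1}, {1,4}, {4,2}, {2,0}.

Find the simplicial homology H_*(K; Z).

We work with the vertex ordering 0 < 1 < 2 < 3 < 4. The simplices of K, each written with vertices in increasing order, are:

  0-simplices (5): [0], [1], [2], [3], [4]
  1-simplices (5): [0,2], [0,3], [1,3], [1,4], [2,4]

Hence C_0 ≅ Z^5, C_1 ≅ Z^5.

Boundary ∂_1: C_1 → C_0 is given by ∂[p,q] = [q] − [p]. For instance
  ∂[1,4] = [4] − [1].
The 5×5 boundary matrix has rank 4 and Smith normal form diag(1,1,1,1).

From H_k ≅ ker(∂_k) / im(∂_{k+1}) we obtain:

  H_0: rank C_0 − rank ∂_1 = 5 − 4 = 1, and the invariant factors of ∂_1 are all 1, so H_0 ≅ Z.
  H_1: rank ker ∂_1 − rank ∂_2 = (5 − 4) − 0 = 1, and there is no ∂_2, so H_1 ≅ Z.

H_0 ≅ Z,  H_1 ≅ Z.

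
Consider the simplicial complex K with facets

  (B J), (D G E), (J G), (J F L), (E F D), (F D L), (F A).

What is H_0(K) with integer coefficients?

We work with the vertex ordering A < B < D < E < F < G < J < L. The simplices of K, each written with vertices in increasing order, are:

  0-simplices (8): A, B, D, E, F, G, J, L
  1-simplices (12): AF, BJ, DE, DF, DG, DL, EF, EG, FJ, FL, GJ, JL
  2-simplices (4): DEF, DEG, DFL, FJL

giving chain groups C_0 ≅ Z^8, C_1 ≅ Z^12, C_2 ≅ Z^4.

The boundary map ∂_1: C_1 → C_0 sends each edge [p,q] (with p < q) to q − p. For instance
  ∂JL = L − J.
The resulting 8×12 matrix has rank 7, and its Smith normal form has invariant factors (1,1,1,1,1,1,1).

∂_2: C_2 → C_1 acts by ∂[p,q,r] = [q,r] − [p,r] + [p,q]. For instance
  ∂DFL = FL − DL + DF,
  ∂FJL = JL − FL + FJ.
As a 12×4 matrix over Z this has rank 4, with invariant factors (1,1,1,1).

Computing H_k = (kernel of ∂_k) / (image of ∂_{k+1}):

  H_0: rank C_0 − rank ∂_1 = 8 − 7 = 1, and the invariant factors of ∂_1 are all 1, so H_0 = Z.

H_0 = Z.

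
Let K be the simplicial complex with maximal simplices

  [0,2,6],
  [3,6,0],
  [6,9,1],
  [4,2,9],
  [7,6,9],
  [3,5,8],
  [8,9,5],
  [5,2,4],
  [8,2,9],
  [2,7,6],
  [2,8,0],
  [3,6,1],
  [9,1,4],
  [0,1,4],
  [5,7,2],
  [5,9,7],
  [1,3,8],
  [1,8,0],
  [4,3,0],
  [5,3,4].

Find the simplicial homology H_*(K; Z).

H_0 = Z,  H_1 = Z ⊕ Z/2Z,  H_2 = 0.

We work with the vertex ordering 0 < 1 < 2 < 3 < 4 < 5 < 6 < 7 < 8 < 9. The simplices of K, each written with vertices in increasing order, are:

  0-simplices (10): [0], [1], [2], [3], [4], [5], [6], [7], [8], [9]
  1-simplices (30): (30 of them)
  2-simplices (20): (20 of them)

Hence C_0 ≅ Z^10, C_1 ≅ Z^30, C_2 ≅ Z^20.

∂_1: C_1 → C_0 is given by ∂[p,q] = [q] − [p]. For instance
  ∂[7,9] = [9] − [7].
The 10×30 boundary matrix has rank 9 and Smith normal form diag(1,1,1,1,1,1,1,1,1).

The boundary map ∂_2: C_2 → C_1 acts by ∂[p,q,r] = [q,r] − [p,r] + [p,q]. For instance
  ∂[5,7,9] = [7,9] − [5,9] + [5,7],
  ∂[6,7,9] = [7,9] − [6,9] + [6,7].
The 30×20 boundary matrix has rank 20 and Smith normal form diag(1,1,1,1,1,1,1,1,1,1,1,1,1,1,1,1,1,1,1,2).

Now H_k = ker ∂_k / im ∂_{k+1}, so:

  H_0: rank C_0 − rank ∂_1 = 10 − 9 = 1, and the invariant factors of ∂_1 are all 1, so H_0 ≅ Z.
  H_1: rank ker ∂_1 − rank ∂_2 = (30 − 9) − 20 = 1, and ∂_2 has invariant factor 2 > 1, so H_1 ≅ Z ⊕ Z/2Z.
  H_2: rank ker ∂_2 − rank ∂_3 = (20 − 20) − 0 = 0, and there is no ∂_3, so H_2 ≅ 0.

As a check, the Euler characteristic is 10 − 30 + 20 = 0, which agrees with 1 − 1 + 0 = 0.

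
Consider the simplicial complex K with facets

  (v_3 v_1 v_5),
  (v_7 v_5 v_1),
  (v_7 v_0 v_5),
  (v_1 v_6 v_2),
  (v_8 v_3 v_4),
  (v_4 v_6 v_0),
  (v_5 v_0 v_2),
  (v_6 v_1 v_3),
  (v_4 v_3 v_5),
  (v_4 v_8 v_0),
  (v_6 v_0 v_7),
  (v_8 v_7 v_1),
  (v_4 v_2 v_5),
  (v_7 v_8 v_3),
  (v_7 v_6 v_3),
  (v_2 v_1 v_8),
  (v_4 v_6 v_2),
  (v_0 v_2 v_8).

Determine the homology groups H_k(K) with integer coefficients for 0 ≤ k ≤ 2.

We work with the vertex ordering v_0 < v_1 < v_2 < v_3 < v_4 < v_5 < v_6 < v_7 < v_8. The simplices of K, each written with vertices in increasing order, are:

  0-simplices (9): [v_0], [v_1], [v_2], [v_3], [v_4], [v_5], [v_6], [v_7], [v_8]
  1-simplices (27): (27 of them)
  2-simplices (18): (18 of them)

so the chain groups are C_0 ≅ Z^9, C_1 ≅ Z^27, C_2 ≅ Z^18.

∂_1: C_1 → C_0 maps an edge to its endpoints' difference, ∂[p,q] = q − p.
The 9×27 boundary matrix has rank 8 and Smith normal form diag(1,1,1,1,1,1,1,1).

∂_2: C_2 → C_1 maps a triangle to the signed sum of its edges. For instance
  ∂[v_0,v_2,v_5] = [v_2,v_5] − [v_0,v_5] + [v_0,v_2],
  ∂[v_2,v_4,v_6] = [v_4,v_6] − [v_2,v_6] + [v_2,v_4].
This gives a 27×18 integer matrix of rank 18; reducing to Smith normal form yields diagonal entries (1,1,1,1,1,1,1,1,1,1,1,1,1,1,1,1,1,2).

Computing H_k = (kernel of ∂_k) / (image of ∂_{k+1}):

  H_0: rank C_0 − rank ∂_1 = 9 − 8 = 1, and the invariant factors of ∂_1 are all 1, so H_0 ≅ Z.
  H_1: rank ker ∂_1 − rank ∂_2 = (27 − 8) − 18 = 1, and ∂_2 has invariant factor 2 > 1, so H_1 ≅ Z ⊕ Z/2.
  H_2: rank ker ∂_2 − rank ∂_3 = (18 − 18) − 0 = 0, and there is no ∂_3, so H_2 ≅ 0.

As a check, the Euler characteristic is 9 − 27 + 18 = 0, which agrees with 1 − 1 + 0 = 0.
(K is a triangulation of the Klein bottle.)

H_0 ≅ Z,  H_1 ≅ Z ⊕ Z/2,  H_2 = 0.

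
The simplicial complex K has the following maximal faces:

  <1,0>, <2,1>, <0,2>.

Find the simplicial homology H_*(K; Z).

Fix the vertex order 0 < 1 < 2 and write every simplex with vertices in increasing order. Then dim K = 1 and the simplices of K are:

  0-simplices (3): [0], [1], [2]
  1-simplices (3): [0,1], [0,2], [1,2]

Hence C_0 ≅ Z^3, C_1 ≅ Z^3.

∂_1: C_1 → C_0 maps an edge to its endpoints' difference, ∂[p,q] = q − p. For instance
  ∂[1,2] = [2] − [1].
As a 3×3 matrix over Z this has rank 2, with invariant factors (1,1).

From H_k ≅ ker(∂_k) / im(∂_{k+1}) we obtain:

  H_0: rank C_0 − rank ∂_1 = 3 − 2 = 1, and the invariant factors of ∂_1 are all 1, so H_0 ≅ Z.
  H_1: rank ker ∂_1 − rank ∂_2 = (3 − 2) − 0 = 1, and there is no ∂_2, so H_1 ≅ Z.

H_0 = Z,  H_1 = Z.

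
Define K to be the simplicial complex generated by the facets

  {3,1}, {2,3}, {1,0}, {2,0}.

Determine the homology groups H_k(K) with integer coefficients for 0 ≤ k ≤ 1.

H_0 = Z,  H_1 = Z.

We work with the vertex ordering 0 < 1 < 2 < 3. The simplices of K, each written with vertices in increasing order, are:

  0-simplices (4): [0], [1], [2], [3]
  1-simplices (4): [0,1], [0,2], [1,3], [2,3]

Hence C_0 ≅ Z^4, C_1 ≅ Z^4.

Boundary ∂_1: C_1 → C_0 sends each edge [p,q] (with p < q) to q − p. For instance
  ∂[2,3] = [3] − [2].
The 4×4 boundary matrix has rank 3 and Smith normal form diag(1,1,1).

Now H_k = ker ∂_k / im ∂_{k+1}, so:

  H_0: rank C_0 − rank ∂_1 = 4 − 3 = 1, and the invariant factors of ∂_1 are all 1, so H_0 ≅ Z.
  H_1: rank ker ∂_1 − rank ∂_2 = (4 − 3) − 0 = 1, and there is no ∂_2, so H_1 ≅ Z.

(K is a triangulation of the circle S^1.)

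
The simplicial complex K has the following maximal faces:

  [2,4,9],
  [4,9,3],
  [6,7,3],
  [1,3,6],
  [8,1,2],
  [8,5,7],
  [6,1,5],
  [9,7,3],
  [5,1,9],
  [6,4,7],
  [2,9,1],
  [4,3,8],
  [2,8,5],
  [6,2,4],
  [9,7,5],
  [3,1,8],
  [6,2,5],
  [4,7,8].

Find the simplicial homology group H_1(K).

Fix the vertex order 1 < 2 < 3 < 4 < 5 < 6 < 7 < 8 < 9 and write every simplex with vertices in increasing order. Then dim K = 2 and the simplices of K are:

  0-simplices (9): [1], [2], [3], [4], [5], [6], [7], [8], [9]
  1-simplices (27): (27 of them)
  2-simplices (18): [1,2,8], [1,2,9], [1,3,6], [1,3,8], [1,5,6], [1,5,9], [2,4,6], [2,4,9], [2,5,6], [2,5,8], [3,4,8], [3,4,9], [3,6,7], [3,7,9], [4,6,7], [4,7,8], [5,7,8], [5,7,9]

Hence C_0 ≅ Z^9, C_1 ≅ Z^27, C_2 ≅ Z^18.

The boundary map ∂_1: C_1 → C_0 maps an edge to its endpoints' difference, ∂[p,q] = q − p.
The resulting 9×27 matrix has rank 8, and its Smith normal form has invariant factors (1,1,1,1,1,1,1,1).

Boundary ∂_2: C_2 → C_1 sends each 2-simplex [p,q,r] to [q,r] − [p,r] + [p,q]. For instance
  ∂[4,6,7] = [6,7] − [4,7] + [4,6],
  ∂[1,2,9] = [2,9] − [1,9] + [1,2].
This gives a 27×18 integer matrix of rank 18; reducing to Smith normal form yields diagonal entries (1,1,1,1,1,1,1,1,1,1,1,1,1,1,1,1,1,2).

From H_k ≅ ker(∂_k) / im(∂_{k+1}) we obtain:

  H_1: rank ker ∂_1 − rank ∂_2 = (27 − 8) − 18 = 1, and ∂_2 has invariant factor 2 > 1, so H_1 ≅ Z ⊕ Z/2.

(K is a triangulation of the Klein bottle.)

H_1 = Z ⊕ Z/2.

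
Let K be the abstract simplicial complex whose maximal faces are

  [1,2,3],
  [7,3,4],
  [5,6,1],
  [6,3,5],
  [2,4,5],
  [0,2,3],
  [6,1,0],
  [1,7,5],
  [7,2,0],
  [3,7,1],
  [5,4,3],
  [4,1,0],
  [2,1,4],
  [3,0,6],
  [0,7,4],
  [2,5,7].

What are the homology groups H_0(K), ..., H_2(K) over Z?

K has 8 vertices, 24 edges, 16 triangles.
rank ∂_0 = 0, rank ∂_1 = 7 ⇒ b_0 = 8 − 0 − 7 = 1; all invariant factors of ∂_1 are 1 so no torsion. So H_0 ≅ Z.
rank ∂_1 = 7, rank ∂_2 = 15 ⇒ b_1 = 24 − 7 − 15 = 2; all invariant factors of ∂_2 are 1 so no torsion. So H_1 ≅ Z^2.
rank ∂_2 = 15, rank ∂_3 = 0 ⇒ b_2 = 16 − 15 − 0 = 1. So H_2 ≅ Z.

H_0 = Z,  H_1 = Z^2,  H_2 = Z.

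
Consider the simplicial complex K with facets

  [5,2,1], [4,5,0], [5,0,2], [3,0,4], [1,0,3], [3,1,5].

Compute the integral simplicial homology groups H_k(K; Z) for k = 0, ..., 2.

H_0 ≅ Z,  H_1 ≅ Z,  H_2 = 0.

K has 6 vertices, 12 edges, 6 triangles.
rank ∂_0 = 0, rank ∂_1 = 5 ⇒ b_0 = 6 − 0 − 5 = 1; all invariant factors of ∂_1 are 1 so no torsion. So H_0 = Z.
rank ∂_1 = 5, rank ∂_2 = 6 ⇒ b_1 = 12 − 5 − 6 = 1; all invariant factors of ∂_2 are 1 so no torsion. So H_1 = Z.
rank ∂_2 = 6, rank ∂_3 = 0 ⇒ b_2 = 6 − 6 − 0 = 0. So H_2 = 0.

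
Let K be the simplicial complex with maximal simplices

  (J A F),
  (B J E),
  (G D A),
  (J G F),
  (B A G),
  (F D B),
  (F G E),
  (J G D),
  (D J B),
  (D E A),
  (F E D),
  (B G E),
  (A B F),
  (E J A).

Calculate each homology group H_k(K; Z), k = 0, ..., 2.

Order the vertices as A < B < D < E < F < G < J. Listing each simplex with vertices in this order, K has dimension 2 with simplices:

  0-simplices (7): A, B, D, E, F, G, J
  1-simplices (21): AB, AD, AE, AF, AG, AJ, BD, BE, BF, BG, BJ, DE, DF, DG, DJ, EF, EG, EJ, FG, FJ, GJ
  2-simplices (14): ABF, ABG, ADE, ADG, AEJ, AFJ, BDF, BDJ, BEG, BEJ, DEF, DGJ, EFG, FGJ

giving chain groups C_0 ≅ Z^7, C_1 ≅ Z^21, C_2 ≅ Z^14.

The boundary map ∂_1: C_1 → C_0 is given by ∂[p,q] = [q] − [p].
This gives a 7×21 integer matrix of rank 6; reducing to Smith normal form yields diagonal entries (1,1,1,1,1,1).

Boundary ∂_2: C_2 → C_1 acts by ∂[p,q,r] = [q,r] − [p,r] + [p,q]. For instance
  ∂BDF = DF − BF + BD,
  ∂DEF = EF − DF + DE.
As a 21×14 matrix over Z this has rank 13, with invariant factors (1,1,1,1,1,1,1,1,1,1,1,1,1).

From H_k ≅ ker(∂_k) / im(∂_{k+1}) we obtain:

  H_0: rank C_0 − rank ∂_1 = 7 − 6 = 1, and the invariant factors of ∂_1 are all 1, so H_0 ≅ Z.
  H_1: rank ker ∂_1 − rank ∂_2 = (21 − 6) − 13 = 2, and the invariant factors of ∂_2 are all 1, so H_1 ≅ Z^2.
  H_2: rank ker ∂_2 − rank ∂_3 = (14 − 13) − 0 = 1, and there is no ∂_3, so H_2 ≅ Z.

As a check, the Euler characteristic is 7 − 21 + 14 = 0, which agrees with 1 − 2 + 1 = 0.

H_0 ≅ Z,  H_1 ≅ Z^2,  H_2 ≅ Z.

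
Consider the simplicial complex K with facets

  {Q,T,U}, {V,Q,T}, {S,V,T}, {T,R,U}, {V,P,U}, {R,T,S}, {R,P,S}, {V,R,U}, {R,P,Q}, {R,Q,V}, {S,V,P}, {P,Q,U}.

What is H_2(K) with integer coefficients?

H_2 ≅ 0.

K has 7 vertices, 18 edges, 12 triangles.
rank ∂_2 = 12, rank ∂_3 = 0 ⇒ b_2 = 12 − 12 − 0 = 0. So H_2 = 0.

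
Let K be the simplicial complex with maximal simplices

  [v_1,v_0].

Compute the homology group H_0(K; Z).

H_0 = Z.

Fix the vertex order v_0 < v_1 and write every simplex with vertices in increasing order. Then dim K = 1 and the simplices of K are:

  0-simplices (2): [v_0], [v_1]
  1-simplices (1): [v_0,v_1]

Hence C_0 ≅ Z^2, C_1 ≅ Z^1.

∂_1: C_1 → C_0 maps an edge to its endpoints' difference, ∂[p,q] = q − p. For instance
  ∂[v_0,v_1] = [v_1] − [v_0].
This gives a 2×1 integer matrix of rank 1; reducing to Smith normal form yields diagonal entries (1).

Reading off H_k = ker ∂_k / im ∂_{k+1}:

  H_0: rank C_0 − rank ∂_1 = 2 − 1 = 1, and the invariant factors of ∂_1 are all 1, so H_0 ≅ Z.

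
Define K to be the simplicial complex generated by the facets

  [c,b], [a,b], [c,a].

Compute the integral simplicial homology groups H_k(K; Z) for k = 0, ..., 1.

We work with the vertex ordering a < b < c. The simplices of K, each written with vertices in increasing order, are:

  0-simplices (3): a, b, c
  1-simplices (3): ab, ac, bc

so the chain groups are C_0 ≅ Z^3, C_1 ≅ Z^3.

Boundary ∂_1: C_1 → C_0 sends each edge [p,q] (with p < q) to q − p. For instance
  ∂ac = c − a.
The 3×3 boundary matrix has rank 2 and Smith normal form diag(1,1).

Now H_k = ker ∂_k / im ∂_{k+1}, so:

  H_0: rank C_0 − rank ∂_1 = 3 − 2 = 1, and the invariant factors of ∂_1 are all 1, so H_0 = Z.
  H_1: rank ker ∂_1 − rank ∂_2 = (3 − 2) − 0 = 1, and there is no ∂_2, so H_1 = Z.

As a check, the Euler characteristic is 3 − 3 = 0, which agrees with 1 − 1 = 0.

H_0 = Z,  H_1 = Z.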